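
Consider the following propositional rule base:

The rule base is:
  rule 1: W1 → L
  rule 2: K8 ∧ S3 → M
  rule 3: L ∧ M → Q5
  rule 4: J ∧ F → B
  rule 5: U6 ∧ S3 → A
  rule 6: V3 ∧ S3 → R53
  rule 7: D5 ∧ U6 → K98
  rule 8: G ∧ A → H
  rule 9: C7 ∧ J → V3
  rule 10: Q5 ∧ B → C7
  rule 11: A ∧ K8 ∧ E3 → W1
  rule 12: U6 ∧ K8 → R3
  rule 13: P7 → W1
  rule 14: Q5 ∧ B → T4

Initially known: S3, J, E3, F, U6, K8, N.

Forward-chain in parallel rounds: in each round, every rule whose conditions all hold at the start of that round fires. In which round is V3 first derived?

6

Round 1 — rule 2, rule 4, rule 5, rule 12, derive M, B, A, R3.
Round 2 — rule 11, derive W1.
Round 3 — rule 1, derive L.
Round 4 — rule 3, derive Q5.
Round 5 — rule 10, rule 14, derive C7, T4.
Round 6 — rule 9, derive V3.
V3 first appears in round 6.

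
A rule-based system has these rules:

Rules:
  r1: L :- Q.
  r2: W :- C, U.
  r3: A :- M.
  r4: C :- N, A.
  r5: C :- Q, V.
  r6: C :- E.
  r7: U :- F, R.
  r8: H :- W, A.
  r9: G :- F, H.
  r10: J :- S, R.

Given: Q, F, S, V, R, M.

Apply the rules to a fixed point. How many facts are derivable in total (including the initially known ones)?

Round 1 fires r1, r3, r5, r7, r10, giving L, A, C, U, J.
Round 2 fires r2, giving W.
Round 3 fires r8, giving H.
Round 4 fires r9, giving G.
Closure: {A, C, F, G, H, J, L, M, Q, R, S, U, V, W} — 14 facts.

14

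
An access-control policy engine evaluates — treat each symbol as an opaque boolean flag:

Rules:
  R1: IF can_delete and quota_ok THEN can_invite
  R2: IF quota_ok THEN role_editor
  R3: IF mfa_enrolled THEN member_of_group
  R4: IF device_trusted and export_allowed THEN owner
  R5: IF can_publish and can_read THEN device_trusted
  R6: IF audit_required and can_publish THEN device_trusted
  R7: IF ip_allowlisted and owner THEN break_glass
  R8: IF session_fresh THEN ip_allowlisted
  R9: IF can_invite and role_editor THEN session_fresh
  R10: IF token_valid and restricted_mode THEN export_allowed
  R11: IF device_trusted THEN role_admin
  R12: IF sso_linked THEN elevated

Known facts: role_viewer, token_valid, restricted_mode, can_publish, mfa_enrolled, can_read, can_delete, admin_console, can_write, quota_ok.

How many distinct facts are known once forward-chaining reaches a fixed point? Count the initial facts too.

Round 1: R1 [IF can_delete and quota_ok THEN can_invite]; R2 [IF quota_ok THEN role_editor]; R3 [IF mfa_enrolled THEN member_of_group]; R5 [IF can_publish and can_read THEN device_trusted]; R10 [IF token_valid and restricted_mode THEN export_allowed]. New: can_invite, role_editor, member_of_group, device_trusted, export_allowed.
Round 2: R4 [IF device_trusted and export_allowed THEN owner]; R9 [IF can_invite and role_editor THEN session_fresh]; R11 [IF device_trusted THEN role_admin]. New: owner, session_fresh, role_admin.
Round 3: R8 [IF session_fresh THEN ip_allowlisted]. New: ip_allowlisted.
Round 4: R7 [IF ip_allowlisted and owner THEN break_glass]. New: break_glass.
Closure: {admin_console, break_glass, can_delete, can_invite, can_publish, can_read, can_write, device_trusted, export_allowed, ip_allowlisted, member_of_group, mfa_enrolled, owner, quota_ok, restricted_mode, role_admin, role_editor, role_viewer, session_fresh, token_valid} — 20 facts.

20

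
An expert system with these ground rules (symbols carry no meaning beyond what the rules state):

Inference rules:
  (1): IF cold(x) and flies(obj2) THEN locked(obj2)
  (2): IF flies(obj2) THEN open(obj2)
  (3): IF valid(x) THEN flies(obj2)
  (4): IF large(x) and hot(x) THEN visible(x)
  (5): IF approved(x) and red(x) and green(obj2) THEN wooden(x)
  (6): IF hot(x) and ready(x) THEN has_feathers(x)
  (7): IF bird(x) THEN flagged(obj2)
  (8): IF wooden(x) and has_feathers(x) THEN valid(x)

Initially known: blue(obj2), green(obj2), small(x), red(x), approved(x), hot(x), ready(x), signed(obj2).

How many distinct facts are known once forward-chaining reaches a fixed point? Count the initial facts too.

Round 1: (5) [IF approved(x) and red(x) and green(obj2) THEN wooden(x)]; (6) [IF hot(x) and ready(x) THEN has_feathers(x)]. New: wooden(x), has_feathers(x).
Round 2: (8) [IF wooden(x) and has_feathers(x) THEN valid(x)]. New: valid(x).
Round 3: (3) [IF valid(x) THEN flies(obj2)]. New: flies(obj2).
Round 4: (2) [IF flies(obj2) THEN open(obj2)]. New: open(obj2).
Closure: {approved(x), blue(obj2), flies(obj2), green(obj2), has_feathers(x), hot(x), open(obj2), ready(x), red(x), signed(obj2), small(x), valid(x), wooden(x)} — 13 facts.

13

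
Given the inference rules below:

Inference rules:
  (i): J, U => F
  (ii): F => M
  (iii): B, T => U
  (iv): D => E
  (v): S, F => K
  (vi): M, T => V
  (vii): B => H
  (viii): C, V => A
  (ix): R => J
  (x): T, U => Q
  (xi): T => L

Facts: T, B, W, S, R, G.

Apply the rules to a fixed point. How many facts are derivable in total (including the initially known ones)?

Round 1: (iii) [B, T => U]; (vii) [B => H]; (ix) [R => J]; (xi) [T => L]. Adds U, H, J, L.
Round 2: (i) [J, U => F]; (x) [T, U => Q]. Adds F, Q.
Round 3: (ii) [F => M]; (v) [S, F => K]. Adds M, K.
Round 4: (vi) [M, T => V]. Adds V.
Closure: {B, F, G, H, J, K, L, M, Q, R, S, T, U, V, W} — 15 facts.

15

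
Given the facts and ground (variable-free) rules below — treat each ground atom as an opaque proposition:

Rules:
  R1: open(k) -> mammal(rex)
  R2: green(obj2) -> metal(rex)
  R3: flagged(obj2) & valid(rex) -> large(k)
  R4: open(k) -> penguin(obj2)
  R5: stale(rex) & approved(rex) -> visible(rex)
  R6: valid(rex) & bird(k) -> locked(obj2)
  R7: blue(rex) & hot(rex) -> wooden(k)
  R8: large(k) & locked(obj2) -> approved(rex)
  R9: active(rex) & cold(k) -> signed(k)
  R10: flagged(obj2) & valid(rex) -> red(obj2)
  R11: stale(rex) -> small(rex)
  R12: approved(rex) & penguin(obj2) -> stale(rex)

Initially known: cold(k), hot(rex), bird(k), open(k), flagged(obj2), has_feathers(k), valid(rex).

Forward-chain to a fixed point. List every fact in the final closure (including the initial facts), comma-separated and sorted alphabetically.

[1] R1 [open(k) -> mammal(rex)]; R3 [flagged(obj2) & valid(rex) -> large(k)]; R4 [open(k) -> penguin(obj2)]; R6 [valid(rex) & bird(k) -> locked(obj2)]; R10 [flagged(obj2) & valid(rex) -> red(obj2)]. ⇒ new: mammal(rex), large(k), penguin(obj2), locked(obj2), red(obj2).
[2] R8 [large(k) & locked(obj2) -> approved(rex)]. ⇒ new: approved(rex).
[3] R12 [approved(rex) & penguin(obj2) -> stale(rex)]. ⇒ new: stale(rex).
[4] R5 [stale(rex) & approved(rex) -> visible(rex)]; R11 [stale(rex) -> small(rex)]. ⇒ new: visible(rex), small(rex).

approved(rex), bird(k), cold(k), flagged(obj2), has_feathers(k), hot(rex), large(k), locked(obj2), mammal(rex), open(k), penguin(obj2), red(obj2), small(rex), stale(rex), valid(rex), visible(rex)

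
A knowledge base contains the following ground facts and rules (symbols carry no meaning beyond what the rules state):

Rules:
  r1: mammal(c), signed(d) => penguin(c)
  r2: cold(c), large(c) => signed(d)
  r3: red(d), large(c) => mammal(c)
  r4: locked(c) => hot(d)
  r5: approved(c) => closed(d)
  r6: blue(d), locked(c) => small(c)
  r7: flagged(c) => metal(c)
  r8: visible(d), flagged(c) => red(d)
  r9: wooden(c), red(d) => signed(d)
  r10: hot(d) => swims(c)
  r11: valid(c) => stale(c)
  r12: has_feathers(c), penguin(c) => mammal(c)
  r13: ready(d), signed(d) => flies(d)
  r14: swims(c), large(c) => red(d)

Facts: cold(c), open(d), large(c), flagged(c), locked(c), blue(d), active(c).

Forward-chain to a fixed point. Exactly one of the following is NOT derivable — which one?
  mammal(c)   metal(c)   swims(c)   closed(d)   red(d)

closed(d)

Round 1: r2 [cold(c), large(c) => signed(d)]; r4 [locked(c) => hot(d)]; r6 [blue(d), locked(c) => small(c)]; r7 [flagged(c) => metal(c)]. Adds signed(d), hot(d), small(c), metal(c).
Round 2: r10 [hot(d) => swims(c)]. Adds swims(c).
Round 3: r14 [swims(c), large(c) => red(d)]. Adds red(d).
Round 4: r3 [red(d), large(c) => mammal(c)]. Adds mammal(c).
Round 5: r1 [mammal(c), signed(d) => penguin(c)]. Adds penguin(c).
Derived: swims(c) (round 2), mammal(c) (round 4), red(d) (round 3), metal(c) (round 1). closed(d) never appears in any round.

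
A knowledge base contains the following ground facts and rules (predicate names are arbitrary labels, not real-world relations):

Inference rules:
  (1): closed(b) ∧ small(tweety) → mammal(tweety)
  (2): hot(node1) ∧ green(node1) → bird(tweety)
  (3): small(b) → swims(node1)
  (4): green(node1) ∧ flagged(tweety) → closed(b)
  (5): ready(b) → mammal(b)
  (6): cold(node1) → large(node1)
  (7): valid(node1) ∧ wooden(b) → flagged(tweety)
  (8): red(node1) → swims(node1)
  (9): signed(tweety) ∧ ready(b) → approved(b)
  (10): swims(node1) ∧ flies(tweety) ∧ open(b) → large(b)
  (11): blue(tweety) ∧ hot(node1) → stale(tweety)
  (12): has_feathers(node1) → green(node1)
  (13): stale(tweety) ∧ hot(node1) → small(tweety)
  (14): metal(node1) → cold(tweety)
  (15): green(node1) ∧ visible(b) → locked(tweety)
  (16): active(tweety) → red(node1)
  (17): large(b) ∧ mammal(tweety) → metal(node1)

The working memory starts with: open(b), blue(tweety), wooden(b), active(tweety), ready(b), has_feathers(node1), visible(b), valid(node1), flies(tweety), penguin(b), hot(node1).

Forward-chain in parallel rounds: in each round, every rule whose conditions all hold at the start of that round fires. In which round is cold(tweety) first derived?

5

Round 1 fires (5), (7), (11), (12), (16), giving mammal(b), flagged(tweety), stale(tweety), green(node1), red(node1).
Round 2 fires (2), (4), (8), (13), (15), giving bird(tweety), closed(b), swims(node1), small(tweety), locked(tweety).
Round 3 fires (1), (10), giving mammal(tweety), large(b).
Round 4 fires (17), giving metal(node1).
Round 5 fires (14), giving cold(tweety).
cold(tweety) first appears in round 5.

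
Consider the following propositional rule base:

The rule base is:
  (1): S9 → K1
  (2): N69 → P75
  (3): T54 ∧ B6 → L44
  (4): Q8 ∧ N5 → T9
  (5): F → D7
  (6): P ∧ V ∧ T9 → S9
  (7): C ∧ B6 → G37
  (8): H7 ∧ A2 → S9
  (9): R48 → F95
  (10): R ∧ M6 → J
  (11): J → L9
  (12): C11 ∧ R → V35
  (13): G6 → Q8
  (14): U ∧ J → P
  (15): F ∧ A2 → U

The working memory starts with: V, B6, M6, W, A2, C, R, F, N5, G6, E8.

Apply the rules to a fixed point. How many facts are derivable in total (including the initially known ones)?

21

Round 1: (5) [F → D7]; (7) [C ∧ B6 → G37]; (10) [R ∧ M6 → J]; (13) [G6 → Q8]; (15) [F ∧ A2 → U]. Adds D7, G37, J, Q8, U.
Round 2: (4) [Q8 ∧ N5 → T9]; (11) [J → L9]; (14) [U ∧ J → P]. Adds T9, L9, P.
Round 3: (6) [P ∧ V ∧ T9 → S9]. Adds S9.
Round 4: (1) [S9 → K1]. Adds K1.
Closure: {A2, B6, C, D7, E8, F, G37, G6, J, K1, L9, M6, N5, P, Q8, R, S9, T9, U, V, W} — 21 facts.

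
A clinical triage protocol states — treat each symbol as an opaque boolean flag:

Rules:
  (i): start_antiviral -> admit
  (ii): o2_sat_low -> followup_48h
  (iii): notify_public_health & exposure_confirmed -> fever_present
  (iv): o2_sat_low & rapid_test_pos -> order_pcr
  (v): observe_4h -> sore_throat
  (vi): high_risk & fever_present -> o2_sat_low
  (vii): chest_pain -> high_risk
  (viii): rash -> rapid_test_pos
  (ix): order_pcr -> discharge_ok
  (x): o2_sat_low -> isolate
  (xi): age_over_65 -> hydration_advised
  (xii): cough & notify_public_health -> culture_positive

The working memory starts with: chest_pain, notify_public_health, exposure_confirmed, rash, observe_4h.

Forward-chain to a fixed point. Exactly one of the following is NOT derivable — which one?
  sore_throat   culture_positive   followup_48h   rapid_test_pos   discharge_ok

culture_positive

Round 1: (iii) [notify_public_health & exposure_confirmed -> fever_present]; (v) [observe_4h -> sore_throat]; (vii) [chest_pain -> high_risk]; (viii) [rash -> rapid_test_pos]. Adds fever_present, sore_throat, high_risk, rapid_test_pos.
Round 2: (vi) [high_risk & fever_present -> o2_sat_low]. Adds o2_sat_low.
Round 3: (ii) [o2_sat_low -> followup_48h]; (iv) [o2_sat_low & rapid_test_pos -> order_pcr]; (x) [o2_sat_low -> isolate]. Adds followup_48h, order_pcr, isolate.
Round 4: (ix) [order_pcr -> discharge_ok]. Adds discharge_ok.
Derived: rapid_test_pos (round 1), followup_48h (round 3), sore_throat (round 1), discharge_ok (round 4). culture_positive never appears in any round.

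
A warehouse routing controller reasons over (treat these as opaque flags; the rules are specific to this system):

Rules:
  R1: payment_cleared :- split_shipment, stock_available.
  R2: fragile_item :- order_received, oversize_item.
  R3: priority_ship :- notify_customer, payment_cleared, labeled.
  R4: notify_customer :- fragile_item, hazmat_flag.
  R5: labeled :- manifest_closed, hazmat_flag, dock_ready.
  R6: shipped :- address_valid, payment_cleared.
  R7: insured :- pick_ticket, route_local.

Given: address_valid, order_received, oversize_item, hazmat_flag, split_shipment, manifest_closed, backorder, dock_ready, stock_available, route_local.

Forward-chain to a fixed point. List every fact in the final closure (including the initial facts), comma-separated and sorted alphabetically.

Round 1 fires R1, R2, R5, giving payment_cleared, fragile_item, labeled.
Round 2 fires R4, R6, giving notify_customer, shipped.
Round 3 fires R3, giving priority_ship.

address_valid, backorder, dock_ready, fragile_item, hazmat_flag, labeled, manifest_closed, notify_customer, order_received, oversize_item, payment_cleared, priority_ship, route_local, shipped, split_shipment, stock_available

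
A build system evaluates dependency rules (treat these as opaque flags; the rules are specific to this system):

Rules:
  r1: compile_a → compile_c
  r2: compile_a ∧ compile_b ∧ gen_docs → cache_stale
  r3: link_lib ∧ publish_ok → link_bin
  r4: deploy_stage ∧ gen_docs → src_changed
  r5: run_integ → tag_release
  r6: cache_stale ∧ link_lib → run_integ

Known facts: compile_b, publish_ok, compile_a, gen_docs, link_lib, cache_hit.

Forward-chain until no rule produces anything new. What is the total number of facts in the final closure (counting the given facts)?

Round 1 — r1, r2, r3, derive compile_c, cache_stale, link_bin.
Round 2 — r6, derive run_integ.
Round 3 — r5, derive tag_release.
Closure: {cache_hit, cache_stale, compile_a, compile_b, compile_c, gen_docs, link_bin, link_lib, publish_ok, run_integ, tag_release} — 11 facts.

11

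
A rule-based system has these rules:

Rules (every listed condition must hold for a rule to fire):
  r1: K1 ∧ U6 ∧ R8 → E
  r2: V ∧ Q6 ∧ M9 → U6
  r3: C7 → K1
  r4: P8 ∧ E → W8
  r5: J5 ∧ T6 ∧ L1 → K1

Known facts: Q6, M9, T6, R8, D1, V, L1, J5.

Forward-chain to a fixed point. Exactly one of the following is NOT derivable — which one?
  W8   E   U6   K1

W8

Round 1: r2 [V ∧ Q6 ∧ M9 → U6]; r5 [J5 ∧ T6 ∧ L1 → K1]. Adds U6, K1.
Round 2: r1 [K1 ∧ U6 ∧ R8 → E]. Adds E.
Derived: U6 (round 1), E (round 2), K1 (round 1). W8 never appears in any round.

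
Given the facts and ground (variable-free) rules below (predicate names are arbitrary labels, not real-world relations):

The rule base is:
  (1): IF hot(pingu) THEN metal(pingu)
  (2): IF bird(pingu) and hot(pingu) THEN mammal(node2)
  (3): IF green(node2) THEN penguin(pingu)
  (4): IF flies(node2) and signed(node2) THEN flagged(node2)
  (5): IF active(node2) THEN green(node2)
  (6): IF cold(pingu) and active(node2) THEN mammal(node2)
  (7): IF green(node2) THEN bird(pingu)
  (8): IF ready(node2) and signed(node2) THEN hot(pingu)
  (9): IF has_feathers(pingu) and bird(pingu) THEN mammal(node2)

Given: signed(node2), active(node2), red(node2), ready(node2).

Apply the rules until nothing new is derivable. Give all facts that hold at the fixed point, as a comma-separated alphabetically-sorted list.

Round 1: (5) [IF active(node2) THEN green(node2)]; (8) [IF ready(node2) and signed(node2) THEN hot(pingu)]. New: green(node2), hot(pingu).
Round 2: (1) [IF hot(pingu) THEN metal(pingu)]; (3) [IF green(node2) THEN penguin(pingu)]; (7) [IF green(node2) THEN bird(pingu)]. New: metal(pingu), penguin(pingu), bird(pingu).
Round 3: (2) [IF bird(pingu) and hot(pingu) THEN mammal(node2)]. New: mammal(node2).

active(node2), bird(pingu), green(node2), hot(pingu), mammal(node2), metal(pingu), penguin(pingu), ready(node2), red(node2), signed(node2)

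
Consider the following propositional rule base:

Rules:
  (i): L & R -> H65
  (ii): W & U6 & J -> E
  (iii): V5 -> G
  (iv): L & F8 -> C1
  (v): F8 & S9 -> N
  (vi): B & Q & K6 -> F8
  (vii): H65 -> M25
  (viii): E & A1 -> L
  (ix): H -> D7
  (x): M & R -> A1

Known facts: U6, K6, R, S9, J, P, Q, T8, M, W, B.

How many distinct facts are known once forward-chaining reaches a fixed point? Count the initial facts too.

19

Round 1: (ii) [W & U6 & J -> E]; (vi) [B & Q & K6 -> F8]; (x) [M & R -> A1]. New: E, F8, A1.
Round 2: (v) [F8 & S9 -> N]; (viii) [E & A1 -> L]. New: N, L.
Round 3: (i) [L & R -> H65]; (iv) [L & F8 -> C1]. New: H65, C1.
Round 4: (vii) [H65 -> M25]. New: M25.
Closure: {A1, B, C1, E, F8, H65, J, K6, L, M, M25, N, P, Q, R, S9, T8, U6, W} — 19 facts.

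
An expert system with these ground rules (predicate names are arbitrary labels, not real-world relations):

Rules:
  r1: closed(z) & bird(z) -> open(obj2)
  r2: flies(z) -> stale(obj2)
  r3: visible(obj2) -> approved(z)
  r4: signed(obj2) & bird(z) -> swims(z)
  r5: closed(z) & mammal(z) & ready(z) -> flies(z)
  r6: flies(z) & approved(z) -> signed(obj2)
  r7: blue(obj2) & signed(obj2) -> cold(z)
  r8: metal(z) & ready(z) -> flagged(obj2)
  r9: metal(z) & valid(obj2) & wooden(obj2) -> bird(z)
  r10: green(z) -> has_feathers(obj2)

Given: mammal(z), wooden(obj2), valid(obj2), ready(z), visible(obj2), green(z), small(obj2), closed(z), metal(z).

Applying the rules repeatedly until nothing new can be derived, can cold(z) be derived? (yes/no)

no

[1] r3 [visible(obj2) -> approved(z)]; r5 [closed(z) & mammal(z) & ready(z) -> flies(z)]; r8 [metal(z) & ready(z) -> flagged(obj2)]; r9 [metal(z) & valid(obj2) & wooden(obj2) -> bird(z)]; r10 [green(z) -> has_feathers(obj2)]. ⇒ new: approved(z), flies(z), flagged(obj2), bird(z), has_feathers(obj2).
[2] r1 [closed(z) & bird(z) -> open(obj2)]; r2 [flies(z) -> stale(obj2)]; r6 [flies(z) & approved(z) -> signed(obj2)]. ⇒ new: open(obj2), stale(obj2), signed(obj2).
[3] r4 [signed(obj2) & bird(z) -> swims(z)]. ⇒ new: swims(z).
Fixed point reached. cold(z) is concluded only by r7; r7 needs blue(obj2) (never derived).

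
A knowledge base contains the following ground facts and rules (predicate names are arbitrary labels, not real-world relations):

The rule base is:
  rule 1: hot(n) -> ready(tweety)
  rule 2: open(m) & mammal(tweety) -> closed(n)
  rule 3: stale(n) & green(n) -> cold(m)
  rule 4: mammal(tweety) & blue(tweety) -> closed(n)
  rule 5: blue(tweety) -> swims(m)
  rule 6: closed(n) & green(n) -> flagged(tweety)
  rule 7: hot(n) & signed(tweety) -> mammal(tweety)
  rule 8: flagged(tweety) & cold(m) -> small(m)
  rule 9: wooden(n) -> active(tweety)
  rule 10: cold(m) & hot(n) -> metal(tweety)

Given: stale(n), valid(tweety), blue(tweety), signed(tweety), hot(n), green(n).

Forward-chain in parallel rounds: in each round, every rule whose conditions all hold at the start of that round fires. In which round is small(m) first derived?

Round 1: rule 1 [hot(n) -> ready(tweety)]; rule 3 [stale(n) & green(n) -> cold(m)]; rule 5 [blue(tweety) -> swims(m)]; rule 7 [hot(n) & signed(tweety) -> mammal(tweety)]. Adds ready(tweety), cold(m), swims(m), mammal(tweety).
Round 2: rule 4 [mammal(tweety) & blue(tweety) -> closed(n)]; rule 10 [cold(m) & hot(n) -> metal(tweety)]. Adds closed(n), metal(tweety).
Round 3: rule 6 [closed(n) & green(n) -> flagged(tweety)]. Adds flagged(tweety).
Round 4: rule 8 [flagged(tweety) & cold(m) -> small(m)]. Adds small(m).
small(m) first appears in round 4.

4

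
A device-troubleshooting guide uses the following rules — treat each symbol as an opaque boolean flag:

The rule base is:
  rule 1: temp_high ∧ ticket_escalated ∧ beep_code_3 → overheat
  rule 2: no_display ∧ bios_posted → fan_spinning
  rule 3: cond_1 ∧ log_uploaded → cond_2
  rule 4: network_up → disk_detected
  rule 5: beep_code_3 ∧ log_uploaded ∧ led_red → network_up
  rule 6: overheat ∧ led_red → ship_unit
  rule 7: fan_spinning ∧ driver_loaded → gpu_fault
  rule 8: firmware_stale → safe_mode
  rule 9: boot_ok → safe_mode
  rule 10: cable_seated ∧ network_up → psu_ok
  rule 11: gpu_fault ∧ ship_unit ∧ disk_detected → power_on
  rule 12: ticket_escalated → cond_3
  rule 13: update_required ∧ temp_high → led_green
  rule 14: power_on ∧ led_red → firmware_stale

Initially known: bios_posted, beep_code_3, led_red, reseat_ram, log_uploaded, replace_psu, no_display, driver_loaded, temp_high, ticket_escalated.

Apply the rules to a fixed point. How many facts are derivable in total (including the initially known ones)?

20

Round 1: rule 1 [temp_high ∧ ticket_escalated ∧ beep_code_3 → overheat]; rule 2 [no_display ∧ bios_posted → fan_spinning]; rule 5 [beep_code_3 ∧ log_uploaded ∧ led_red → network_up]; rule 12 [ticket_escalated → cond_3]. Adds overheat, fan_spinning, network_up, cond_3.
Round 2: rule 4 [network_up → disk_detected]; rule 6 [overheat ∧ led_red → ship_unit]; rule 7 [fan_spinning ∧ driver_loaded → gpu_fault]. Adds disk_detected, ship_unit, gpu_fault.
Round 3: rule 11 [gpu_fault ∧ ship_unit ∧ disk_detected → power_on]. Adds power_on.
Round 4: rule 14 [power_on ∧ led_red → firmware_stale]. Adds firmware_stale.
Round 5: rule 8 [firmware_stale → safe_mode]. Adds safe_mode.
Closure: {beep_code_3, bios_posted, cond_3, disk_detected, driver_loaded, fan_spinning, firmware_stale, gpu_fault, led_red, log_uploaded, network_up, no_display, overheat, power_on, replace_psu, reseat_ram, safe_mode, ship_unit, temp_high, ticket_escalated} — 20 facts.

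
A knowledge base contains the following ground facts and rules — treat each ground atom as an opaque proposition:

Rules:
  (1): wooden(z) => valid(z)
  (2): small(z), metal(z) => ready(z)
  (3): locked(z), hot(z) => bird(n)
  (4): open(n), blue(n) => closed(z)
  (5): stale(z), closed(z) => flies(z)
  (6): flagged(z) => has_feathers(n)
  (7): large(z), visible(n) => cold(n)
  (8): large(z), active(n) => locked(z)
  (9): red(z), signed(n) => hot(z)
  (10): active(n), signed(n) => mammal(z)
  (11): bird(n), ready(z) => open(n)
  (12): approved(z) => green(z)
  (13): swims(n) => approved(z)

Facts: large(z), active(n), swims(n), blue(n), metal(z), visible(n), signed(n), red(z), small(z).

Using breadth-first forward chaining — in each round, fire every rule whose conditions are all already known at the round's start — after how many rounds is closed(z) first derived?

4

Round 1 — (2), (7), (8), (9), (10), (13), derive ready(z), cold(n), locked(z), hot(z), mammal(z), approved(z).
Round 2 — (3), (12), derive bird(n), green(z).
Round 3 — (11), derive open(n).
Round 4 — (4), derive closed(z).
closed(z) first appears in round 4.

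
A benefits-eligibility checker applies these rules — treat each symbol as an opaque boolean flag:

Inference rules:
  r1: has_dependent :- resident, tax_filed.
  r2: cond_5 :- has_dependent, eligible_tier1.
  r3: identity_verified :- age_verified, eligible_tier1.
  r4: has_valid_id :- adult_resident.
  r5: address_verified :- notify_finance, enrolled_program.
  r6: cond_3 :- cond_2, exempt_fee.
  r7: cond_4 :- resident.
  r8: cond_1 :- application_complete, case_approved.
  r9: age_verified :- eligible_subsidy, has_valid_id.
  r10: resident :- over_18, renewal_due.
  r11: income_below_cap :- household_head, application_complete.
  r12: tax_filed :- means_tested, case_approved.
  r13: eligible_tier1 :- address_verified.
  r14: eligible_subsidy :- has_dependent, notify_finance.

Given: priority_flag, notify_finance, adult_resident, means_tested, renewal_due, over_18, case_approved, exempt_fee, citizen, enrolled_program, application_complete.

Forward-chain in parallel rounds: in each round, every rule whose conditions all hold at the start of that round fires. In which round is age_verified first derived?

Round 1 fires r4, r5, r8, r10, r12, giving has_valid_id, address_verified, cond_1, resident, tax_filed.
Round 2 fires r1, r7, r13, giving has_dependent, cond_4, eligible_tier1.
Round 3 fires r2, r14, giving cond_5, eligible_subsidy.
Round 4 fires r9, giving age_verified.
age_verified first appears in round 4.

4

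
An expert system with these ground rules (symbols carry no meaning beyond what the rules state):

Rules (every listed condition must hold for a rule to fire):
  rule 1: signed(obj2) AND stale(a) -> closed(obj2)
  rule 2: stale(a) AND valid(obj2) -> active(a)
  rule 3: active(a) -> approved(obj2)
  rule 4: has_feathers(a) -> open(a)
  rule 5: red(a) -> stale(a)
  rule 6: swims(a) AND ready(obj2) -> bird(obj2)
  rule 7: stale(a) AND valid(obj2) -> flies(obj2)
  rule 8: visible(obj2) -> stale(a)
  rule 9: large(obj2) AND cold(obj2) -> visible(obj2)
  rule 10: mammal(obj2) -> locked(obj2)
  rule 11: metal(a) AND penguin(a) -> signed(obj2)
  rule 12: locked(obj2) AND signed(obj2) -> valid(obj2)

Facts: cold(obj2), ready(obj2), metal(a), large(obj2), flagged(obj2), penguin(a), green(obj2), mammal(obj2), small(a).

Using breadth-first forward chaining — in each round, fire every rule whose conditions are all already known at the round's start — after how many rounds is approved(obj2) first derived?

4

Round 1 — rule 9, rule 10, rule 11, derive visible(obj2), locked(obj2), signed(obj2).
Round 2 — rule 8, rule 12, derive stale(a), valid(obj2).
Round 3 — rule 1, rule 2, rule 7, derive closed(obj2), active(a), flies(obj2).
Round 4 — rule 3, derive approved(obj2).
approved(obj2) first appears in round 4.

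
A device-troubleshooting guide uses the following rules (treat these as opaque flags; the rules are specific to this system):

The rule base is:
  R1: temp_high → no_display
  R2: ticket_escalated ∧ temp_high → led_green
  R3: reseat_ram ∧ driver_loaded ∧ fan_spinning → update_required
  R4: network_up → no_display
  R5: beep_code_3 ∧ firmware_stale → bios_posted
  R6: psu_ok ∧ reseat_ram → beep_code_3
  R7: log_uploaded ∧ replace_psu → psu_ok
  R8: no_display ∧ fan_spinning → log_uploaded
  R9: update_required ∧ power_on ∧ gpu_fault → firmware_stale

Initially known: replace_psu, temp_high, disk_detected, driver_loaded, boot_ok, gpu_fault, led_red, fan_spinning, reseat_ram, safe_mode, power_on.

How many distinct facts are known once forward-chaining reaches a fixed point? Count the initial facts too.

18

Round 1 — R1, R3, derive no_display, update_required.
Round 2 — R8, R9, derive log_uploaded, firmware_stale.
Round 3 — R7, derive psu_ok.
Round 4 — R6, derive beep_code_3.
Round 5 — R5, derive bios_posted.
Closure: {beep_code_3, bios_posted, boot_ok, disk_detected, driver_loaded, fan_spinning, firmware_stale, gpu_fault, led_red, log_uploaded, no_display, power_on, psu_ok, replace_psu, reseat_ram, safe_mode, temp_high, update_required} — 18 facts.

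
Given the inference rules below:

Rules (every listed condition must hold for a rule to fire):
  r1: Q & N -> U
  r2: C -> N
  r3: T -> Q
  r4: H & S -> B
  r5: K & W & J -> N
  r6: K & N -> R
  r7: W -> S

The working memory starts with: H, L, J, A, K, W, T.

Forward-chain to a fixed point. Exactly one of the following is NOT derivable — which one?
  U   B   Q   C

C

Round 1: r3 [T -> Q]; r5 [K & W & J -> N]; r7 [W -> S]. New: Q, N, S.
Round 2: r1 [Q & N -> U]; r4 [H & S -> B]; r6 [K & N -> R]. New: U, B, R.
Derived: B (round 2), Q (round 1), U (round 2). C never appears in any round.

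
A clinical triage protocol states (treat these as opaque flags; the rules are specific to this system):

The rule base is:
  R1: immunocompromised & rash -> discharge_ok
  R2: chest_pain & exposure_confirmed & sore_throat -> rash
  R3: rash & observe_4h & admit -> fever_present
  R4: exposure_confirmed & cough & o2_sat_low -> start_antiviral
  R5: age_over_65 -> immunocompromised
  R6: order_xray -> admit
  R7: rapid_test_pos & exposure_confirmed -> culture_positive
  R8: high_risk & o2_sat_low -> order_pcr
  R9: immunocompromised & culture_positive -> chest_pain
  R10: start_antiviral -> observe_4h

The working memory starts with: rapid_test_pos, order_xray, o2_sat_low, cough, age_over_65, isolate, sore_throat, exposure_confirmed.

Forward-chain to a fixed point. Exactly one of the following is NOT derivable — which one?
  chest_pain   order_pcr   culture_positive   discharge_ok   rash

order_pcr

[1] R4 [exposure_confirmed & cough & o2_sat_low -> start_antiviral]; R5 [age_over_65 -> immunocompromised]; R6 [order_xray -> admit]; R7 [rapid_test_pos & exposure_confirmed -> culture_positive]. ⇒ new: start_antiviral, immunocompromised, admit, culture_positive.
[2] R9 [immunocompromised & culture_positive -> chest_pain]; R10 [start_antiviral -> observe_4h]. ⇒ new: chest_pain, observe_4h.
[3] R2 [chest_pain & exposure_confirmed & sore_throat -> rash]. ⇒ new: rash.
[4] R1 [immunocompromised & rash -> discharge_ok]; R3 [rash & observe_4h & admit -> fever_present]. ⇒ new: discharge_ok, fever_present.
Derived: discharge_ok (round 4), culture_positive (round 1), rash (round 3), chest_pain (round 2). order_pcr never appears in any round.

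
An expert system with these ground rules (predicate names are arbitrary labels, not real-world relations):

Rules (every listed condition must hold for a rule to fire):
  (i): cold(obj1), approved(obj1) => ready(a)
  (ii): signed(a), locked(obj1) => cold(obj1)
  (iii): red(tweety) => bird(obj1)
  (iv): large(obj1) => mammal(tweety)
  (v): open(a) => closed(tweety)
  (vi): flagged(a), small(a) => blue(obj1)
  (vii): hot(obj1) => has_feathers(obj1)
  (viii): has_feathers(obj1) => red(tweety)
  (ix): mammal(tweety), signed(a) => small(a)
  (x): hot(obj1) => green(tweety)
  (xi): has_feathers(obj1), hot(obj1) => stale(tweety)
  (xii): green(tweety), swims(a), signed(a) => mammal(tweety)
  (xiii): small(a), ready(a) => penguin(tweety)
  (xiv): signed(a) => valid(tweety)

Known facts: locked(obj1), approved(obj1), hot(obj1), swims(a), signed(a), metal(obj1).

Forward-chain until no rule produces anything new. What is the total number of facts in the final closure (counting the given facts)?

Round 1 — (ii), (vii), (x), (xiv), derive cold(obj1), has_feathers(obj1), green(tweety), valid(tweety).
Round 2 — (i), (viii), (xi), (xii), derive ready(a), red(tweety), stale(tweety), mammal(tweety).
Round 3 — (iii), (ix), derive bird(obj1), small(a).
Round 4 — (xiii), derive penguin(tweety).
Closure: {approved(obj1), bird(obj1), cold(obj1), green(tweety), has_feathers(obj1), hot(obj1), locked(obj1), mammal(tweety), metal(obj1), penguin(tweety), ready(a), red(tweety), signed(a), small(a), stale(tweety), swims(a), valid(tweety)} — 17 facts.

17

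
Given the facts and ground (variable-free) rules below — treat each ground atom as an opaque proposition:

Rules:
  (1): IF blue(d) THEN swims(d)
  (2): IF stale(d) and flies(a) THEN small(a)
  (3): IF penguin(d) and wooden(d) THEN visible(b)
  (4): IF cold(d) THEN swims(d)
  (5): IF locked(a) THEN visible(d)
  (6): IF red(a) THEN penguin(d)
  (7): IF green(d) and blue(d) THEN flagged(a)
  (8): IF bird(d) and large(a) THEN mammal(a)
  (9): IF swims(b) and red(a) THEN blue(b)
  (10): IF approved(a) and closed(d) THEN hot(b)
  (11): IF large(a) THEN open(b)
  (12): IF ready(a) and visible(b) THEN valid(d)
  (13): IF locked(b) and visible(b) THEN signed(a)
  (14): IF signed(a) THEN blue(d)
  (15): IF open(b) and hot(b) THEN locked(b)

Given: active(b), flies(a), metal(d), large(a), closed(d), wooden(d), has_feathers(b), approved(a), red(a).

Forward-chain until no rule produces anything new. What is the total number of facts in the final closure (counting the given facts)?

17

Round 1: (6) [IF red(a) THEN penguin(d)]; (10) [IF approved(a) and closed(d) THEN hot(b)]; (11) [IF large(a) THEN open(b)]. New: penguin(d), hot(b), open(b).
Round 2: (3) [IF penguin(d) and wooden(d) THEN visible(b)]; (15) [IF open(b) and hot(b) THEN locked(b)]. New: visible(b), locked(b).
Round 3: (13) [IF locked(b) and visible(b) THEN signed(a)]. New: signed(a).
Round 4: (14) [IF signed(a) THEN blue(d)]. New: blue(d).
Round 5: (1) [IF blue(d) THEN swims(d)]. New: swims(d).
Closure: {active(b), approved(a), blue(d), closed(d), flies(a), has_feathers(b), hot(b), large(a), locked(b), metal(d), open(b), penguin(d), red(a), signed(a), swims(d), visible(b), wooden(d)} — 17 facts.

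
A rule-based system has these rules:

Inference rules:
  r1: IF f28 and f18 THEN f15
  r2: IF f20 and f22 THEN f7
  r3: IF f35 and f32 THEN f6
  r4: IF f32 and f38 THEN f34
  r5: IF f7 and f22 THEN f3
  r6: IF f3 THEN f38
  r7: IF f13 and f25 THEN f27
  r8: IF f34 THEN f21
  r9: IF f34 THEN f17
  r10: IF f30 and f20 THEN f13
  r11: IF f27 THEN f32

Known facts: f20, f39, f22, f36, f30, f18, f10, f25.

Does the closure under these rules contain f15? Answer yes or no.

no

Round 1 fires r2, r10, giving f7, f13.
Round 2 fires r5, r7, giving f3, f27.
Round 3 fires r6, r11, giving f38, f32.
Round 4 fires r4, giving f34.
Round 5 fires r8, r9, giving f21, f17.
Fixed point reached. f15 is concluded only by r1; r1 needs f28 (never derived).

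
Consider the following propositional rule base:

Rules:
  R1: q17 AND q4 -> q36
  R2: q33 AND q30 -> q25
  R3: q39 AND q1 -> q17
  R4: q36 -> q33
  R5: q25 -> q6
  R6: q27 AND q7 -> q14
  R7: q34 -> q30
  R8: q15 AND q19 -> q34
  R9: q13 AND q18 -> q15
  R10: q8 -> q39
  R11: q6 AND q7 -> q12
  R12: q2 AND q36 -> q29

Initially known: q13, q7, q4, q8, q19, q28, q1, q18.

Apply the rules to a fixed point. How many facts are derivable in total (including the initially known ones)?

Round 1 fires R9, R10, giving q15, q39.
Round 2 fires R3, R8, giving q17, q34.
Round 3 fires R1, R7, giving q36, q30.
Round 4 fires R4, giving q33.
Round 5 fires R2, giving q25.
Round 6 fires R5, giving q6.
Round 7 fires R11, giving q12.
Closure: {q1, q12, q13, q15, q17, q18, q19, q25, q28, q30, q33, q34, q36, q39, q4, q6, q7, q8} — 18 facts.

18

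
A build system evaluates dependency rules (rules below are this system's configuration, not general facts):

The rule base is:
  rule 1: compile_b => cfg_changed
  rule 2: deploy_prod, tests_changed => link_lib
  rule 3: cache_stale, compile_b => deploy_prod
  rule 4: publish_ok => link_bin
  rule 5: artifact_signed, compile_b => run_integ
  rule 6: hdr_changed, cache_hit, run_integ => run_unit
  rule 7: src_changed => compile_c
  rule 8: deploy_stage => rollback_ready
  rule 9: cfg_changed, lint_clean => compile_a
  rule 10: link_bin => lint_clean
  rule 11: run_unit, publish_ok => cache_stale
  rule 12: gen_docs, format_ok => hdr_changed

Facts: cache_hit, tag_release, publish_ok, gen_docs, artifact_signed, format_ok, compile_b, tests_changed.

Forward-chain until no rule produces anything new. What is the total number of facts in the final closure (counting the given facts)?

18

Round 1 — rule 1, rule 4, rule 5, rule 12, derive cfg_changed, link_bin, run_integ, hdr_changed.
Round 2 — rule 6, rule 10, derive run_unit, lint_clean.
Round 3 — rule 9, rule 11, derive compile_a, cache_stale.
Round 4 — rule 3, derive deploy_prod.
Round 5 — rule 2, derive link_lib.
Closure: {artifact_signed, cache_hit, cache_stale, cfg_changed, compile_a, compile_b, deploy_prod, format_ok, gen_docs, hdr_changed, link_bin, link_lib, lint_clean, publish_ok, run_integ, run_unit, tag_release, tests_changed} — 18 facts.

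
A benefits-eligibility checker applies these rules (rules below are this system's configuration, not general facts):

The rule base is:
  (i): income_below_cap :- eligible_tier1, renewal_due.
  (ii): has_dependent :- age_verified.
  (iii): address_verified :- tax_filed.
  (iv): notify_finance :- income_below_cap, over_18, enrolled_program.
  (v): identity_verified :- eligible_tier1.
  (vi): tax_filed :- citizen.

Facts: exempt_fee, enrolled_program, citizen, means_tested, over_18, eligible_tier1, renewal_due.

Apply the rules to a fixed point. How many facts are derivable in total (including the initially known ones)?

12

Round 1: (i) [income_below_cap :- eligible_tier1, renewal_due.]; (v) [identity_verified :- eligible_tier1.]; (vi) [tax_filed :- citizen.]. Adds income_below_cap, identity_verified, tax_filed.
Round 2: (iii) [address_verified :- tax_filed.]; (iv) [notify_finance :- income_below_cap, over_18, enrolled_program.]. Adds address_verified, notify_finance.
Closure: {address_verified, citizen, eligible_tier1, enrolled_program, exempt_fee, identity_verified, income_below_cap, means_tested, notify_finance, over_18, renewal_due, tax_filed} — 12 facts.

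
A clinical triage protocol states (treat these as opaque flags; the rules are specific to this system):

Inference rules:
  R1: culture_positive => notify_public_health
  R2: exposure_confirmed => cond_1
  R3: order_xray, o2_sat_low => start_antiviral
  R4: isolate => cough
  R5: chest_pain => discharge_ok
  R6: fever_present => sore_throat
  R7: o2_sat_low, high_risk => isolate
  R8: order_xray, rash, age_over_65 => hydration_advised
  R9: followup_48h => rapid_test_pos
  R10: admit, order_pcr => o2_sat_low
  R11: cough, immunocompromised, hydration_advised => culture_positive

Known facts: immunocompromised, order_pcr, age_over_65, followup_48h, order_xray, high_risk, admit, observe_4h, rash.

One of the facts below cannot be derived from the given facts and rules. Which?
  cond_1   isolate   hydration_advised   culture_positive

[1] R8 [order_xray, rash, age_over_65 => hydration_advised]; R9 [followup_48h => rapid_test_pos]; R10 [admit, order_pcr => o2_sat_low]. ⇒ new: hydration_advised, rapid_test_pos, o2_sat_low.
[2] R3 [order_xray, o2_sat_low => start_antiviral]; R7 [o2_sat_low, high_risk => isolate]. ⇒ new: start_antiviral, isolate.
[3] R4 [isolate => cough]. ⇒ new: cough.
[4] R11 [cough, immunocompromised, hydration_advised => culture_positive]. ⇒ new: culture_positive.
[5] R1 [culture_positive => notify_public_health]. ⇒ new: notify_public_health.
Derived: isolate (round 2), culture_positive (round 4), hydration_advised (round 1). cond_1 never appears in any round.

cond_1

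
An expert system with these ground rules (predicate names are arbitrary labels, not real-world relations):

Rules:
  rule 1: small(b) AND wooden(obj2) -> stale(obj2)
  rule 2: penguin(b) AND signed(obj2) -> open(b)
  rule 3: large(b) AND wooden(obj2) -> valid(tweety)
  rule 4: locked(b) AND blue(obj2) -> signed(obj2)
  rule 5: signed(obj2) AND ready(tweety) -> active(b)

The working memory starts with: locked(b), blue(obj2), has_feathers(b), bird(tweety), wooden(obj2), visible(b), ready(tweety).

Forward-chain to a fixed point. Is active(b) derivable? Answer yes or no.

Round 1: rule 4 [locked(b) AND blue(obj2) -> signed(obj2)]. New: signed(obj2).
Round 2: rule 5 [signed(obj2) AND ready(tweety) -> active(b)]. New: active(b).
active(b) appears in round 2, so it is derivable.

yes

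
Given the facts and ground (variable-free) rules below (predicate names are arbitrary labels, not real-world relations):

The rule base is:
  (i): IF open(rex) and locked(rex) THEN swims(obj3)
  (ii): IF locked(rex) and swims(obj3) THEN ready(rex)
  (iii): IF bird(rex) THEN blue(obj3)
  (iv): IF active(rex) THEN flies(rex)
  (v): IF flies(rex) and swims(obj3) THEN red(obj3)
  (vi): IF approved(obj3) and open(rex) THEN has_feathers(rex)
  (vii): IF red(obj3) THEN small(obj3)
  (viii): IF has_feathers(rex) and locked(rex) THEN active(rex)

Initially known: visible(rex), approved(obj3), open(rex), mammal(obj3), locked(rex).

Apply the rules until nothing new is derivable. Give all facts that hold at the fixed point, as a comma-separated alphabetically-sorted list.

active(rex), approved(obj3), flies(rex), has_feathers(rex), locked(rex), mammal(obj3), open(rex), ready(rex), red(obj3), small(obj3), swims(obj3), visible(rex)

Round 1: (i) [IF open(rex) and locked(rex) THEN swims(obj3)]; (vi) [IF approved(obj3) and open(rex) THEN has_feathers(rex)]. New: swims(obj3), has_feathers(rex).
Round 2: (ii) [IF locked(rex) and swims(obj3) THEN ready(rex)]; (viii) [IF has_feathers(rex) and locked(rex) THEN active(rex)]. New: ready(rex), active(rex).
Round 3: (iv) [IF active(rex) THEN flies(rex)]. New: flies(rex).
Round 4: (v) [IF flies(rex) and swims(obj3) THEN red(obj3)]. New: red(obj3).
Round 5: (vii) [IF red(obj3) THEN small(obj3)]. New: small(obj3).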